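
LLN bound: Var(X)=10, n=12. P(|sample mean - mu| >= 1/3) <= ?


Var(Xbar) = Var(X)/n = 10/12
Chebyshev: P(|Xbar-mu| >= 1/3) <= Var(Xbar)/(1/3)^2 = (5/6)/(1/9) = 15/2
Bound exceeds 1, so trivial bound: 1

1


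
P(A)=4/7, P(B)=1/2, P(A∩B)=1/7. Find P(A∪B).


P(A∪B) = P(A) + P(B) - P(A∩B)
= 4/7 + 1/2 - 1/7 = 13/14

13/14


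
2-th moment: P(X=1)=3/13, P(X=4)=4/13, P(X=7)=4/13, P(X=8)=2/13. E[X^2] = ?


E[X^2] = sum(x^2 * P(x))
= 1*3/13 + 16*4/13 + 49*4/13 + 64*2/13
= 391/13

391/13


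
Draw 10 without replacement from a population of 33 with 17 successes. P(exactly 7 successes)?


P(X=7) = C(17,7)*C(16,3) / C(33,10)
= 19448*560 / 92561040
= 10890880/92561040 = 952/8091

952/8091


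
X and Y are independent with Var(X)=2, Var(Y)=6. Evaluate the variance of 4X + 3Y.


Independence => Cov(X,Y)=0
Var(4X + 3Y) = 4^2*Var(X) + 3^2*Var(Y)
= 16*2 + 9*6 = 86

86


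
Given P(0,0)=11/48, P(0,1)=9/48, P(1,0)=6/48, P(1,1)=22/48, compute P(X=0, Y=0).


Read from table: P(X=0, Y=0) = 11/48

11/48


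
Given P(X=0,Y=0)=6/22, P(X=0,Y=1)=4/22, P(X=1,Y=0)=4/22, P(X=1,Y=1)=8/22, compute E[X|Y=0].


P(Y=0) = 10/22
E[X|Y=0] = (0*6 + 1*4)/10 = 4/10 = 2/5

2/5


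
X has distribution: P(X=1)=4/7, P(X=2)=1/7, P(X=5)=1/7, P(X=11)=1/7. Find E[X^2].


E[X^2] = sum(g(x)*P(x))
= 1*4/7 + 4*1/7 + 25*1/7 + 121*1/7
= 22

22


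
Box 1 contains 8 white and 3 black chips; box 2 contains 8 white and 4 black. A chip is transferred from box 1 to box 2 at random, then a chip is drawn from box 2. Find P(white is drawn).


P(transfer white) = 8/11; P(transfer black) = 3/11
If white transferred: Urn II has 9 white of 13, so P(white|white moved) = 9/13
If black transferred: Urn II has 8 white of 13, so P(white|black moved) = 8/13
By total probability: P(white) = 8/11*9/13 + 3/11*8/13 = 96/143

96/143


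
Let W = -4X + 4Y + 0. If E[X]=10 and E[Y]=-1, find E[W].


E[-4X + 4Y + 0] = -4*E[X] + 4*E[Y] + 0
= (-4)*(10) + (4)*(-1) + (0)
= -40 - 4 + 0 = -44

-44


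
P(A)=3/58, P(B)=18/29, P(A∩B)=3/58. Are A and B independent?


P(A)*P(B) = 3/58*18/29 = 27/841
P(A∩B) = 3/58 != 27/841, so not independent

No, A and B are not independent


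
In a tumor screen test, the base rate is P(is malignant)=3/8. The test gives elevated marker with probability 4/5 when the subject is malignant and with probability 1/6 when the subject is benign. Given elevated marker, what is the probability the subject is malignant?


P(A) = P(A|B)P(B) + P(A|B')P(B') = 4/5*3/8 + 1/6*5/8 = 97/240
P(B|A) = P(A|B)P(B)/P(A) = (3/10)/(97/240) = 72/97

72/97


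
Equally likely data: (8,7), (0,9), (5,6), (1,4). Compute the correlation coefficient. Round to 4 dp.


Cov(X,Y) = -0.2500, Var(X) = 10.2500, Var(Y) = 3.2500
rho = Cov/(sqrt(VarX)*sqrt(VarY)) = -0.0433

-0.0433


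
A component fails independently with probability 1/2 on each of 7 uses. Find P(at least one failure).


P(at least one) = 1 - P(none)
P(none) = (1 - 1/2)^7 = (1/2)^7 = 1/128
P(at least one) = 1 - 1/128 = 127/128

127/128


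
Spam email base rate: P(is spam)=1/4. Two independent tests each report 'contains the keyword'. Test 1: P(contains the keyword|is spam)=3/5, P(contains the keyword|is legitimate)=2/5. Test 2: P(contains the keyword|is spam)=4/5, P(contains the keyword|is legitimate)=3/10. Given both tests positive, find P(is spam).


After test 1: P(+) = 3/5*1/4 + 2/5*3/4 = 9/20
P(B|+) = (3/20)/(9/20) = 1/3
After test 2 (use post1 as new prior): P(+) = 4/5*1/3 + 3/10*2/3 = 7/15
P(B|+,+) = (4/15)/(7/15) = 4/7

4/7


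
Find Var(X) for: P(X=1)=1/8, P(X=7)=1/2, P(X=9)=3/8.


E[X] = 7, E[X^2] = 55
Var(X) = E[X^2] - (E[X])^2 = 55 - (7)^2 = 6

6


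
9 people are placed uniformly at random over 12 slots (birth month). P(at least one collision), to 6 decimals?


P(all different) = prod((12-i)/12 for i=0..8) = 0.015472
P(at least one match) = 1 - 0.015472 = 0.984528

0.984528


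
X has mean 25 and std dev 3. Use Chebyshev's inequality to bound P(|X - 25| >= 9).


k = 9/3 = 3
Chebyshev: P(|X-mu| >= k*sigma) <= 1/k^2 = 1/3^2 = 1/9

1/9


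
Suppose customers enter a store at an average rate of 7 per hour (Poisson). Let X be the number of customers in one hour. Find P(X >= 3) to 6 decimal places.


P(X>=3) = 1 - P(X<=2) = 1 - (e^(-7)*7^0/0! + e^(-7)*7^1/1! + e^(-7)*7^2/2!)
≈ 1 - (0.0009118820 + 0.0063831738 + 0.0223411082)
= 1 - 0.0296361640 = 0.9703638360
≈ 0.970364

0.970364


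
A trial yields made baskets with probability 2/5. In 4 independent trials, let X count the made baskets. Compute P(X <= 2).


P(X<=2) = P(X=0) + P(X=1) + P(X=2)
= 81/625 + 216/625 + 216/625
= 513/625

513/625


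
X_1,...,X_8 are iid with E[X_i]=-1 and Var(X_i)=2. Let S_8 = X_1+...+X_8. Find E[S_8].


E[S_n] = n*E[X_1] = 8*-1 = -8

-8


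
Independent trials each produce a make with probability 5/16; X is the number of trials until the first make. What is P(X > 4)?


P(X > 4) = P(first 4 trials all fail) = (1-p)^4 = (11/16)^4 = 14641/65536

14641/65536


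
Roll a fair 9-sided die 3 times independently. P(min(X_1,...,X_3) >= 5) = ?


P(min >= 5) = P(all X_i >= 5) = (P(X_1 >= 5))^3
= (5/9)^3 = 125/729

125/729


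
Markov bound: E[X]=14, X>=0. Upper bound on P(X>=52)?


Markov: P(X >= a) <= E[X]/a
P(X >= 52) <= 14/52 = 7/26

7/26


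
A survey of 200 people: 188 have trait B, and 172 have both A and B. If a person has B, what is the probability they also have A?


P(A|B) = P(A∩B)/P(B) = (172/200)/(188/200) = 172/188 = 43/47

43/47


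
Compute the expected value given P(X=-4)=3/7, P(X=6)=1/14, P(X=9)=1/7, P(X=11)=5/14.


E[X] = sum(x * P(x))
= -4*3/7 + 6*1/14 + 9*1/7 + 11*5/14
= 55/14

55/14


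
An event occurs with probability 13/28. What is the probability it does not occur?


P(A') = 1 - P(A) = 1 - 13/28 = 15/28

15/28


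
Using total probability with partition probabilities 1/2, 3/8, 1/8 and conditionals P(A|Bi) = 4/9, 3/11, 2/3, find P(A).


P(A) = P(A|B1)P(B1) + P(A|B2)P(B2) + P(A|B3)P(B3)
= 4/9*1/2 + 3/11*3/8 + 2/3*1/8
= 2/9 + 9/88 + 1/12 = 323/792

323/792


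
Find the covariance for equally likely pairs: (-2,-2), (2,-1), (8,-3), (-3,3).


E[X]=5/4, E[Y]=-3/4, E[XY]=-31/4
Cov(X,Y) = E[XY] - E[X]E[Y] = -31/4 - 5/4*-3/4 = -109/16

-109/16


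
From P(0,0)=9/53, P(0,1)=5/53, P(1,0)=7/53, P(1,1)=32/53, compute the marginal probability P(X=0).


P(X=0) = P(0,0)+P(0,1) = 9/53 + 5/53 = 14/53

14/53


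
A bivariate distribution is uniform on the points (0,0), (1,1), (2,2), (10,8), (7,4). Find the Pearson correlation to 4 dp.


Cov(X,Y) = 10.6000, Var(X) = 14.8000, Var(Y) = 8.0000
rho = Cov/(sqrt(VarX)*sqrt(VarY)) = 0.9742

0.9742


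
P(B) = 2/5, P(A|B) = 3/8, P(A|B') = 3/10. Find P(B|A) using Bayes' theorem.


P(A) = P(A|B)P(B) + P(A|B')P(B') = 3/8*2/5 + 3/10*3/5 = 33/100
P(B|A) = P(A|B)P(B)/P(A) = (3/20)/(33/100) = 5/11

5/11


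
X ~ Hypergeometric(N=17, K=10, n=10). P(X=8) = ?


P(X=8) = C(10,8)*C(7,2) / C(17,10)
= 45*21 / 19448
= 945/19448

945/19448


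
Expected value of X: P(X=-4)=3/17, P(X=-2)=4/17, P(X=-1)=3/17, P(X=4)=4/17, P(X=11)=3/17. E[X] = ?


E[X] = sum(x * P(x))
= -4*3/17 - 2*4/17 - 1*3/17 + 4*4/17 + 11*3/17
= 26/17

26/17


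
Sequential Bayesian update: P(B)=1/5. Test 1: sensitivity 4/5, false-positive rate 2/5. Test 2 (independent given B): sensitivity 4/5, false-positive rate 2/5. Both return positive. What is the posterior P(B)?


After test 1: P(+) = 4/5*1/5 + 2/5*4/5 = 12/25
P(B|+) = (4/25)/(12/25) = 1/3
After test 2 (use post1 as new prior): P(+) = 4/5*1/3 + 2/5*2/3 = 8/15
P(B|+,+) = (4/15)/(8/15) = 1/2

1/2


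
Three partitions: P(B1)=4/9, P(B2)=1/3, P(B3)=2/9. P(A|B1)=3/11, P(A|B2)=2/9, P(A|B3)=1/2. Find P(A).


P(A) = P(A|B1)P(B1) + P(A|B2)P(B2) + P(A|B3)P(B3)
= 3/11*4/9 + 2/9*1/3 + 1/2*2/9
= 4/33 + 2/27 + 1/9 = 91/297

91/297


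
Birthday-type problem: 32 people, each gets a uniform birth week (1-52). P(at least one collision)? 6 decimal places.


P(all different) = prod((52-i)/52 for i=0..31) = 0.000004
P(at least one match) = 1 - 0.000004 = 0.999996

0.999996


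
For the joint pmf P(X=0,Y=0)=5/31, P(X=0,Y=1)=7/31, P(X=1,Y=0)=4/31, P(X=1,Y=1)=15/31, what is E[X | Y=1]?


P(Y=1) = 22/31
E[X|Y=1] = (0*7 + 1*15)/22 = 15/22

15/22


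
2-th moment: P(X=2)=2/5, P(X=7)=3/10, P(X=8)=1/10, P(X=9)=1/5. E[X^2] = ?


E[X^2] = sum(x^2 * P(x))
= 4*2/5 + 49*3/10 + 64*1/10 + 81*1/5
= 389/10

389/10


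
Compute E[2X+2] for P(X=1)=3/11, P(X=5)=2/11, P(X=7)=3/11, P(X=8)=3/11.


E[2X+2] = sum(g(x)*P(x))
= 4*3/11 + 12*2/11 + 16*3/11 + 18*3/11
= 138/11

138/11


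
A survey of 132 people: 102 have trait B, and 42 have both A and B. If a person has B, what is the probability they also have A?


P(A|B) = P(A∩B)/P(B) = (42/132)/(102/132) = 42/102 = 7/17

7/17


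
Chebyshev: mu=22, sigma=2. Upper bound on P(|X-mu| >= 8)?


k = 8/2 = 4
Chebyshev: P(|X-mu| >= k*sigma) <= 1/k^2 = 1/4^2 = 1/16

1/16


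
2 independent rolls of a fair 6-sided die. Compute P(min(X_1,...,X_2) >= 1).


P(min >= 1) = P(all X_i >= 1) = (P(X_1 >= 1))^2
= (6/6)^2 = 1^2 = 1

1


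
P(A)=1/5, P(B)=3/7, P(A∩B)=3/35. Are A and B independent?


P(A)*P(B) = 1/5*3/7 = 3/35
P(A∩B) = 3/35, which equals P(A)P(B), so independent

Yes, A and B are independent


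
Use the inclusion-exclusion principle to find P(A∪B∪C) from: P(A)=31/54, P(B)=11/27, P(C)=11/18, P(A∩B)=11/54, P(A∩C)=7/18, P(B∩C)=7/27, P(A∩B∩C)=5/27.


P(A∪B∪C) = P(A)+P(B)+P(C) - P(AB)-P(AC)-P(BC) + P(ABC)
= 31/54+11/27+11/18 - 11/54-7/18-7/27 + 5/27
= 25/27

25/27


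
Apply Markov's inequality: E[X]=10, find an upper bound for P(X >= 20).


Markov: P(X >= a) <= E[X]/a
P(X >= 20) <= 10/20 = 1/2

1/2


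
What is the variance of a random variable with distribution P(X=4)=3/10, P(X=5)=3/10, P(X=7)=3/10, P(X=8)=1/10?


E[X] = 28/5, E[X^2] = 167/5
Var(X) = E[X^2] - (E[X])^2 = 167/5 - (28/5)^2 = 51/25

51/25


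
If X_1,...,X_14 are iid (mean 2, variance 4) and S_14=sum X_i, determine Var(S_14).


By independence, Var(S_n) = n*Var(X_1) = 14*4 = 56

56


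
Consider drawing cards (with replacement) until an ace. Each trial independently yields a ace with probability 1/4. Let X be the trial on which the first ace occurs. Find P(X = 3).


P(X=3) = (1-p)^2 * p = (3/4)^2 * 1/4
= 9/16 * 1/4 = 9/64

9/64


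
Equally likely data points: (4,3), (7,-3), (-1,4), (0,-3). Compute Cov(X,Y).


E[X]=5/2, E[Y]=1/4, E[XY]=-13/4
Cov(X,Y) = E[XY] - E[X]E[Y] = -13/4 - 5/2*1/4 = -31/8

-31/8


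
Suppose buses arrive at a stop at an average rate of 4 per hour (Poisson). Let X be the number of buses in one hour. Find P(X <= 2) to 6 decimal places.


P(X<=2) = e^(-4)*4^0/0! + e^(-4)*4^1/1! + e^(-4)*4^2/2!
≈ 0.0183156389 + 0.0732625556 + 0.1465251111
= 0.2381033056
≈ 0.238103

0.238103


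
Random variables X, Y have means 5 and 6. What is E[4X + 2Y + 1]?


E[4X + 2Y + 1] = 4*E[X] + 2*E[Y] + 1
= (4)*(5) + (2)*(6) + (1)
= 20 + 12 + 1 = 33

33


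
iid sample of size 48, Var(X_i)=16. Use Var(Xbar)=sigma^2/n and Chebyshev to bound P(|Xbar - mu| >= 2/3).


Var(Xbar) = Var(X)/n = 16/48
Chebyshev: P(|Xbar-mu| >= 2/3) <= Var(Xbar)/(2/3)^2 = (1/3)/(4/9) = 3/4

3/4


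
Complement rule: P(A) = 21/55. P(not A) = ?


P(A') = 1 - P(A) = 1 - 21/55 = 34/55

34/55


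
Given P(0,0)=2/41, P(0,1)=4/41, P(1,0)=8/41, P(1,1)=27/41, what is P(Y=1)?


P(Y=1) = P(0,1)+P(1,1) = 4/41 + 27/41 = 31/41

31/41


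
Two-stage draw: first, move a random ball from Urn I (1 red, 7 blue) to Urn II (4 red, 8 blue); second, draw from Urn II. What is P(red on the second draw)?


P(transfer red) = 1/8; P(transfer blue) = 7/8
If red transferred: Urn II has 5 red of 13, so P(red|red moved) = 5/13
If blue transferred: Urn II has 4 red of 13, so P(red|blue moved) = 4/13
By total probability: P(red) = 1/8*5/13 + 7/8*4/13 = 33/104

33/104


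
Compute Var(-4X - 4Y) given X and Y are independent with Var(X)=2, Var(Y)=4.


Independence => Cov(X,Y)=0
Var(-4X - 4Y) = (-4)^2*Var(X) + (-4)^2*Var(Y)
= 16*2 + 16*4 = 96

96


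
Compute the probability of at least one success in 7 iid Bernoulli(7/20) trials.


P(at least one) = 1 - P(none)
P(none) = (1 - 7/20)^7 = (13/20)^7 = 62748517/1280000000
P(at least one) = 1 - 62748517/1280000000 = 1217251483/1280000000

1217251483/1280000000


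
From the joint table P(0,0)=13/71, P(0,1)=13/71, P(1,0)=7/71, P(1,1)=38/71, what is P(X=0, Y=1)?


Read from table: P(X=0, Y=1) = 13/71

13/71


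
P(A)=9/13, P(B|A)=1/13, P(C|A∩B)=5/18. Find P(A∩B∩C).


P(A∩B∩C) = P(A) * P(B|A) * P(C|A∩B)
= 9/13 * 1/13 * 5/18
= 9/169 * 5/18 = 5/338

5/338


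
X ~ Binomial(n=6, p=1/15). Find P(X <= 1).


P(X<=1) = P(X=0) + P(X=1)
= 7529536/11390625 + 1075648/3796875
= 2151296/2278125

2151296/2278125


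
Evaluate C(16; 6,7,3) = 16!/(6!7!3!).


16! = 20922789888000
Denominator: 6!=720 * 7!=5040 * 3!=6
Coefficient = 20922789888000 / 21772800 = 960960

960960


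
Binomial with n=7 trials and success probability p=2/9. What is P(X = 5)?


P(X=5) = C(7,5) * p^5 * (1-p)^2
= 21 * 32/59049 * 49/81
= 10976/1594323

10976/1594323


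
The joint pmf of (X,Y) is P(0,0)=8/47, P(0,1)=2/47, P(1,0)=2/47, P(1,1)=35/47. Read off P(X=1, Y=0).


Read from table: P(X=1, Y=0) = 2/47

2/47


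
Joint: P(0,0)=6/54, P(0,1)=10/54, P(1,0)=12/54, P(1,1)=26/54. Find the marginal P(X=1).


P(X=1) = P(1,0)+P(1,1) = 12/54 + 26/54 = 38/54 = 19/27

19/27


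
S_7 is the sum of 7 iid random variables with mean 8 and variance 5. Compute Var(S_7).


By independence, Var(S_n) = n*Var(X_1) = 7*5 = 35

35


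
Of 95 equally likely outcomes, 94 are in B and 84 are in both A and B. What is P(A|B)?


P(A|B) = P(A∩B)/P(B) = (84/95)/(94/95) = 84/94 = 42/47

42/47


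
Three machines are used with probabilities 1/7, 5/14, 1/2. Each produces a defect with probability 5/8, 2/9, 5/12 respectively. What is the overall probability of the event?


P(A) = P(A|B1)P(B1) + P(A|B2)P(B2) + P(A|B3)P(B3)
= 5/8*1/7 + 2/9*5/14 + 5/12*1/2
= 5/56 + 5/63 + 5/24 = 95/252

95/252


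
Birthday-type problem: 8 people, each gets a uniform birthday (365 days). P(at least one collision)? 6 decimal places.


P(all different) = prod((365-i)/365 for i=0..7) = 0.925665
P(at least one match) = 1 - 0.925665 = 0.074335

0.074335


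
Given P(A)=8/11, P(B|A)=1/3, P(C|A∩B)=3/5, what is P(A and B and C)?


P(A∩B∩C) = P(A) * P(B|A) * P(C|A∩B)
= 8/11 * 1/3 * 3/5
= 8/33 * 3/5 = 8/55

8/55


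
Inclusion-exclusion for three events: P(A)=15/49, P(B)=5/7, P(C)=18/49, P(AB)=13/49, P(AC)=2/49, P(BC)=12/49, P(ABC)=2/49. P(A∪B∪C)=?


P(A∪B∪C) = P(A)+P(B)+P(C) - P(AB)-P(AC)-P(BC) + P(ABC)
= 15/49+5/7+18/49 - 13/49-2/49-12/49 + 2/49
= 43/49

43/49


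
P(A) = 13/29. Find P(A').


P(A') = 1 - P(A) = 1 - 13/29 = 16/29

16/29


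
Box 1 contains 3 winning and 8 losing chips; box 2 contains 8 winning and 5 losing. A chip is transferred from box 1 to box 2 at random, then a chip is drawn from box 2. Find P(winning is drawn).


P(transfer winning) = 3/11; P(transfer losing) = 8/11
If winning transferred: Urn II has 9 winning of 14, so P(winning|winning moved) = 9/14
If losing transferred: Urn II has 8 winning of 14, so P(winning|losing moved) = 4/7
By total probability: P(winning) = 3/11*9/14 + 8/11*4/7 = 13/22

13/22


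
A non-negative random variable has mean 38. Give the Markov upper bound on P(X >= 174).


Markov: P(X >= a) <= E[X]/a
P(X >= 174) <= 38/174 = 19/87

19/87


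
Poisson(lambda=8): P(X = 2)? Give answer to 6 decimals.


P(X=2) = e^(-8) * 8^2 / 2!
≈ 0.0003354626279 * 64 / 2
≈ 0.010735

0.010735


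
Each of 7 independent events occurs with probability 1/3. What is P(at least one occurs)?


P(at least one) = 1 - P(none)
P(none) = (1 - 1/3)^7 = (2/3)^7 = 128/2187
P(at least one) = 1 - 128/2187 = 2059/2187

2059/2187


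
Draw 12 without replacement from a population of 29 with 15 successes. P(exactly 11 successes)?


P(X=11) = C(15,11)*C(14,1) / C(29,12)
= 1365*14 / 51895935
= 19110/51895935 = 14/38019

14/38019


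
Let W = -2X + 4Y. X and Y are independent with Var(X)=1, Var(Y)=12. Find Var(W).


Independence => Cov(X,Y)=0
Var(-2X + 4Y) = (-2)^2*Var(X) + 4^2*Var(Y)
= 4*1 + 16*12 = 196

196


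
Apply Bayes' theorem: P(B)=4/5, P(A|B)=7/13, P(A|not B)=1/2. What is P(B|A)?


P(A) = P(A|B)P(B) + P(A|B')P(B') = 7/13*4/5 + 1/2*1/5 = 69/130
P(B|A) = P(A|B)P(B)/P(A) = (28/65)/(69/130) = 56/69

56/69


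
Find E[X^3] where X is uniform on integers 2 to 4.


E[X^3] = (1/3) * sum(x^3 for x=2..4)
= 99/3 = 33

33


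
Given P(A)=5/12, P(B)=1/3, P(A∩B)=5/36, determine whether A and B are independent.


P(A)*P(B) = 5/12*1/3 = 5/36
P(A∩B) = 5/36, which equals P(A)P(B), so independent

Yes, A and B are independent


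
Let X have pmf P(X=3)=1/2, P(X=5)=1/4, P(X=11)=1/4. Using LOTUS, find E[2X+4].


E[2X+4] = sum(g(x)*P(x))
= 10*1/2 + 14*1/4 + 26*1/4
= 15

15


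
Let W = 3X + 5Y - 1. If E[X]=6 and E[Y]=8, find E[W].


E[3X + 5Y - 1] = 3*E[X] + 5*E[Y] - 1
= (3)*(6) + (5)*(8) + (-1)
= 18 + 40 - 1 = 57

57


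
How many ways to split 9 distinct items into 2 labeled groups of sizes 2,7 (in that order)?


9! = 362880
Denominator: 2!=2 * 7!=5040
Coefficient = 362880 / 10080 = 36

36


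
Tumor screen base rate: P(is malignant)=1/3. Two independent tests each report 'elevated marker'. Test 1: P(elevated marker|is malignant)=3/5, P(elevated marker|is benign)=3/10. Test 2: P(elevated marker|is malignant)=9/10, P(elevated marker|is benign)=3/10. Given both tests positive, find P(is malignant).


After test 1: P(+) = 3/5*1/3 + 3/10*2/3 = 2/5
P(B|+) = (1/5)/(2/5) = 1/2
After test 2 (use post1 as new prior): P(+) = 9/10*1/2 + 3/10*1/2 = 3/5
P(B|+,+) = (9/20)/(3/5) = 3/4

3/4


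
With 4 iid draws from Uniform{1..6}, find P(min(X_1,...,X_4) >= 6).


P(min >= 6) = P(all X_i >= 6) = (P(X_1 >= 6))^4
= (1/6)^4 = 1/1296

1/1296


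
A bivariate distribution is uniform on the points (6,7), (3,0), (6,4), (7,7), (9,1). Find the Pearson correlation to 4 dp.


Cov(X,Y) = 1.2400, Var(X) = 3.7600, Var(Y) = 8.5600
rho = Cov/(sqrt(VarX)*sqrt(VarY)) = 0.2186

0.2186


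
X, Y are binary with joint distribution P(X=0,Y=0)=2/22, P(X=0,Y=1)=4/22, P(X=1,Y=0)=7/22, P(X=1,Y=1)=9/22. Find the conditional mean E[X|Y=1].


P(Y=1) = 13/22
E[X|Y=1] = (0*4 + 1*9)/13 = 9/13

9/13


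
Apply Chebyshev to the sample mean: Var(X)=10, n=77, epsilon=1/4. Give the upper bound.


Var(Xbar) = Var(X)/n = 10/77
Chebyshev: P(|Xbar-mu| >= 1/4) <= Var(Xbar)/(1/4)^2 = (10/77)/(1/16) = 160/77
Bound exceeds 1, so trivial bound: 1

1


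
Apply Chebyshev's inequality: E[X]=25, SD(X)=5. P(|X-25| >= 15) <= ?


k = 15/5 = 3
Chebyshev: P(|X-mu| >= k*sigma) <= 1/k^2 = 1/3^2 = 1/9

1/9


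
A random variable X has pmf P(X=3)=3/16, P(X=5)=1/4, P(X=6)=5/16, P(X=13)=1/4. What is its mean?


E[X] = sum(x * P(x))
= 3*3/16 + 5*1/4 + 6*5/16 + 13*1/4
= 111/16

111/16


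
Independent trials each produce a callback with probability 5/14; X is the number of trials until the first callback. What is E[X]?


For geometric (trials until first success), E[X] = 1/p = 1/(5/14) = 14/5

14/5


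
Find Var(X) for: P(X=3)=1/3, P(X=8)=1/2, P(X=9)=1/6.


E[X] = 13/2, E[X^2] = 97/2
Var(X) = E[X^2] - (E[X])^2 = 97/2 - (13/2)^2 = 25/4

25/4


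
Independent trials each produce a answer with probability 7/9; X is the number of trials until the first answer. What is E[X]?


For geometric (trials until first success), E[X] = 1/p = 1/(7/9) = 9/7

9/7


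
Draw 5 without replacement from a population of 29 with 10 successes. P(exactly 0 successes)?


P(X=0) = C(10,0)*C(19,5) / C(29,5)
= 1*11628 / 118755
= 11628/118755 = 1292/13195

1292/13195


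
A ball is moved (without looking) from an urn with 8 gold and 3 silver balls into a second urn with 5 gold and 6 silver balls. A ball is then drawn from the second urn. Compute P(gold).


P(transfer gold) = 8/11; P(transfer silver) = 3/11
If gold transferred: Urn II has 6 gold of 12, so P(gold|gold moved) = 1/2
If silver transferred: Urn II has 5 gold of 12, so P(gold|silver moved) = 5/12
By total probability: P(gold) = 8/11*1/2 + 3/11*5/12 = 21/44

21/44


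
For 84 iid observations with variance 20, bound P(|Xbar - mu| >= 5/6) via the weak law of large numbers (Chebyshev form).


Var(Xbar) = Var(X)/n = 20/84
Chebyshev: P(|Xbar-mu| >= 5/6) <= Var(Xbar)/(5/6)^2 = (5/21)/(25/36) = 12/35

12/35


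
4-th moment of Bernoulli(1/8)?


For Bernoulli: X in {0,1}
E[X^4] = 0^4*(1-1/8) + 1^4*1/8 = 1/8

1/8


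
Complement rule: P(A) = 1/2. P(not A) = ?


P(A') = 1 - P(A) = 1 - 1/2 = 1/2

1/2


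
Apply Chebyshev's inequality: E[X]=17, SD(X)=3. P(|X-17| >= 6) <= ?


k = 6/3 = 2
Chebyshev: P(|X-mu| >= k*sigma) <= 1/k^2 = 1/2^2 = 1/4

1/4


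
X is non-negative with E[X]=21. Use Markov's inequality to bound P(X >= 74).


Markov: P(X >= a) <= E[X]/a
P(X >= 74) <= 21/74

21/74


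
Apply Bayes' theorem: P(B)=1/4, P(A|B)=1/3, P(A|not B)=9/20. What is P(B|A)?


P(A) = P(A|B)P(B) + P(A|B')P(B') = 1/3*1/4 + 9/20*3/4 = 101/240
P(B|A) = P(A|B)P(B)/P(A) = (1/12)/(101/240) = 20/101

20/101


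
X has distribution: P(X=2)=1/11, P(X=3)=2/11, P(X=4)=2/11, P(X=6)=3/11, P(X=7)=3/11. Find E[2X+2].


E[2X+2] = sum(g(x)*P(x))
= 6*1/11 + 8*2/11 + 10*2/11 + 14*3/11 + 16*3/11
= 12

12


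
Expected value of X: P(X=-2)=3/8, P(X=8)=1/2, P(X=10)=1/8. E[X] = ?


E[X] = sum(x * P(x))
= -2*3/8 + 8*1/2 + 10*1/8
= 9/2

9/2


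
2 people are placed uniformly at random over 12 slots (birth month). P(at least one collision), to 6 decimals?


P(all different) = prod((12-i)/12 for i=0..1) = 0.916667
P(at least one match) = 1 - 0.916667 = 0.083333

0.083333


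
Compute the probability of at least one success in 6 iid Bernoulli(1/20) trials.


P(at least one) = 1 - P(none)
P(none) = (1 - 1/20)^6 = (19/20)^6 = 47045881/64000000
P(at least one) = 1 - 47045881/64000000 = 16954119/64000000

16954119/64000000


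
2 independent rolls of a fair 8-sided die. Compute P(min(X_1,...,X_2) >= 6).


P(min >= 6) = P(all X_i >= 6) = (P(X_1 >= 6))^2
= (3/8)^2 = 9/64

9/64


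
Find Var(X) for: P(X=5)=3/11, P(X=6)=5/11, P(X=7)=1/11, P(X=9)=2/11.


E[X] = 70/11, E[X^2] = 466/11
Var(X) = E[X^2] - (E[X])^2 = 466/11 - (70/11)^2 = 226/121

226/121


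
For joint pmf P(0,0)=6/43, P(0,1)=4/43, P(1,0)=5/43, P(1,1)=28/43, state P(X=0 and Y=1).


Read from table: P(X=0, Y=1) = 4/43

4/43


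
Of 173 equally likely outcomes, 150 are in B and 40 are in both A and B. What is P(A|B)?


P(A|B) = P(A∩B)/P(B) = (40/173)/(150/173) = 40/150 = 4/15

4/15


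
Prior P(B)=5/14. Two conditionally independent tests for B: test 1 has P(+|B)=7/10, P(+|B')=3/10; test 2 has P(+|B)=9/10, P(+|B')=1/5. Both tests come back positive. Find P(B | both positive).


After test 1: P(+) = 7/10*5/14 + 3/10*9/14 = 31/70
P(B|+) = (1/4)/(31/70) = 35/62
After test 2 (use post1 as new prior): P(+) = 9/10*35/62 + 1/5*27/62 = 369/620
P(B|+,+) = (63/124)/(369/620) = 35/41

35/41


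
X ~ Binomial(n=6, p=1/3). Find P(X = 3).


P(X=3) = C(6,3) * p^3 * (1-p)^3
= 20 * 1/27 * 8/27
= 160/729

160/729


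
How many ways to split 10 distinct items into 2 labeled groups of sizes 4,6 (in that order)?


10! = 3628800
Denominator: 4!=24 * 6!=720
Coefficient = 3628800 / 17280 = 210

210


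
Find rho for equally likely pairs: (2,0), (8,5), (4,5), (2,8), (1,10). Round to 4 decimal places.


Cov(X,Y) = -1.8400, Var(X) = 6.2400, Var(Y) = 11.4400
rho = Cov/(sqrt(VarX)*sqrt(VarY)) = -0.2178

-0.2178


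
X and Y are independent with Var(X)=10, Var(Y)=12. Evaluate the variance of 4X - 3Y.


Independence => Cov(X,Y)=0
Var(4X - 3Y) = 4^2*Var(X) + (-3)^2*Var(Y)
= 16*10 + 9*12 = 268

268


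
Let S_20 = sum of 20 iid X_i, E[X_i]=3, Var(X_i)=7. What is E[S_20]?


E[S_n] = n*E[X_1] = 20*3 = 60

60


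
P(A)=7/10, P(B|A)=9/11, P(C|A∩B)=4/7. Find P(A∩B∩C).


P(A∩B∩C) = P(A) * P(B|A) * P(C|A∩B)
= 7/10 * 9/11 * 4/7
= 63/110 * 4/7 = 18/55

18/55


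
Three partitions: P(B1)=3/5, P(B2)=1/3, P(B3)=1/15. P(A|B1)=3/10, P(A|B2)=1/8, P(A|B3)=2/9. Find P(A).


P(A) = P(A|B1)P(B1) + P(A|B2)P(B2) + P(A|B3)P(B3)
= 3/10*3/5 + 1/8*1/3 + 2/9*1/15
= 9/50 + 1/24 + 2/135 = 1277/5400

1277/5400


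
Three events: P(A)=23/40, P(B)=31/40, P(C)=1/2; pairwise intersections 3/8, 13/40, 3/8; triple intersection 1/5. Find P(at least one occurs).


P(A∪B∪C) = P(A)+P(B)+P(C) - P(AB)-P(AC)-P(BC) + P(ABC)
= 23/40+31/40+1/2 - 3/8-13/40-3/8 + 1/5
= 39/40

39/40


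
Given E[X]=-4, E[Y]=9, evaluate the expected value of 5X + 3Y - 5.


E[5X + 3Y - 5] = 5*E[X] + 3*E[Y] - 5
= (5)*(-4) + (3)*(9) + (-5)
= -20 + 27 - 5 = 2

2


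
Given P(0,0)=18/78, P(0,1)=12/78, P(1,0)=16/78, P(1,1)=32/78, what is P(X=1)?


P(X=1) = P(1,0)+P(1,1) = 16/78 + 32/78 = 48/78 = 8/13

8/13


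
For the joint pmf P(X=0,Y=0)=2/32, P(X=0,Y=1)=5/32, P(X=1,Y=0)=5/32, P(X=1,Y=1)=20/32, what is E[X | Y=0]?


P(Y=0) = 7/32
E[X|Y=0] = (0*2 + 1*5)/7 = 5/7

5/7


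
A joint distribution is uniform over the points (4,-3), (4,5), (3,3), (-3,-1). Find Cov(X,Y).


E[X]=2, E[Y]=1, E[XY]=5
Cov(X,Y) = E[XY] - E[X]E[Y] = 5 - 2*1 = 3

3


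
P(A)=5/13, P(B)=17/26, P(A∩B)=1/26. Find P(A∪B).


P(A∪B) = P(A) + P(B) - P(A∩B)
= 5/13 + 17/26 - 1/26 = 1

1


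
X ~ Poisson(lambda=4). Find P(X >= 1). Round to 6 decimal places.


P(X>=1) = 1 - P(X<=0) = 1 - (e^(-4)*4^0/0!)
≈ 1 - 0.0183156389 = 0.9816843611
≈ 0.981684

0.981684


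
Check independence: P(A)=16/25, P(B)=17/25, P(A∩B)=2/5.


P(A)*P(B) = 16/25*17/25 = 272/625
P(A∩B) = 2/5 != 272/625, so not independent

No, A and B are not independent


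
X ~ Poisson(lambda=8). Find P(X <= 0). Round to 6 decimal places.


P(X<=0) = e^(-8)*8^0/0!
≈ 0.0003354626
≈ 0.000335

0.000335


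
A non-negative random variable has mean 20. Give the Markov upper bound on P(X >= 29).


Markov: P(X >= a) <= E[X]/a
P(X >= 29) <= 20/29

20/29


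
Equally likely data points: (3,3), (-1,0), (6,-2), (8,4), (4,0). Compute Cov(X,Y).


E[X]=4, E[Y]=1, E[XY]=29/5
Cov(X,Y) = E[XY] - E[X]E[Y] = 29/5 - 4*1 = 9/5

9/5


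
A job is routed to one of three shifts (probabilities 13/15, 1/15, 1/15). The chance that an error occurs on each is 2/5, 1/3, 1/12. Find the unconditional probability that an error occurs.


P(A) = P(A|B1)P(B1) + P(A|B2)P(B2) + P(A|B3)P(B3)
= 2/5*13/15 + 1/3*1/15 + 1/12*1/15
= 26/75 + 1/45 + 1/180 = 337/900

337/900


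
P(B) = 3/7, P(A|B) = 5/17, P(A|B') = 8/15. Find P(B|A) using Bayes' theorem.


P(A) = P(A|B)P(B) + P(A|B')P(B') = 5/17*3/7 + 8/15*4/7 = 769/1785
P(B|A) = P(A|B)P(B)/P(A) = (15/119)/(769/1785) = 225/769

225/769


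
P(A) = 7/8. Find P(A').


P(A') = 1 - P(A) = 1 - 7/8 = 1/8

1/8


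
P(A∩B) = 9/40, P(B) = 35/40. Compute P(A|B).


P(A|B) = P(A∩B)/P(B) = (9/40)/(35/40) = 9/35

9/35


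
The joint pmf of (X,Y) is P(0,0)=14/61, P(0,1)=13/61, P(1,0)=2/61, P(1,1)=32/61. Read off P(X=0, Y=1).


Read from table: P(X=0, Y=1) = 13/61

13/61


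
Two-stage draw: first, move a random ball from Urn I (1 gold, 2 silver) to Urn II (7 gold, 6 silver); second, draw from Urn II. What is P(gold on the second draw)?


P(transfer gold) = 1/3; P(transfer silver) = 2/3
If gold transferred: Urn II has 8 gold of 14, so P(gold|gold moved) = 4/7
If silver transferred: Urn II has 7 gold of 14, so P(gold|silver moved) = 1/2
By total probability: P(gold) = 1/3*4/7 + 2/3*1/2 = 11/21

11/21


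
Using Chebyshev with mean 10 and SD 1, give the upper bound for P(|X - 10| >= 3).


k = 3/1 = 3
Chebyshev: P(|X-mu| >= k*sigma) <= 1/k^2 = 1/3^2 = 1/9

1/9


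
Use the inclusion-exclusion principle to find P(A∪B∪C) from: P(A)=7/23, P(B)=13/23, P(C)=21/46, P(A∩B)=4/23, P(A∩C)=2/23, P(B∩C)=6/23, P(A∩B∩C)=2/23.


P(A∪B∪C) = P(A)+P(B)+P(C) - P(AB)-P(AC)-P(BC) + P(ABC)
= 7/23+13/23+21/46 - 4/23-2/23-6/23 + 2/23
= 41/46

41/46


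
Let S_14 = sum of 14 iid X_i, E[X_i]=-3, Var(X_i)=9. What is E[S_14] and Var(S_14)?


E[S_n] = n*mu = 14*-3 = -42
Var(S_n) = n*sigma^2 = 14*9 = 126

E[S_14]=-42, Var(S_14)=126


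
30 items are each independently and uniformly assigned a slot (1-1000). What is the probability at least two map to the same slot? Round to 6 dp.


P(all different) = prod((1000-i)/1000 for i=0..29) = 0.644461
P(at least one match) = 1 - 0.644461 = 0.355539

0.355539


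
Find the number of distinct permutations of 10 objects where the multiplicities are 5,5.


10! = 3628800
Denominator: 5!=120 * 5!=120
Coefficient = 3628800 / 14400 = 252

252


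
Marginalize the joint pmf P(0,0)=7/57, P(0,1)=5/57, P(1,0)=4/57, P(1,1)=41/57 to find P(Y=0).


P(Y=0) = P(0,0)+P(1,0) = 7/57 + 4/57 = 11/57

11/57


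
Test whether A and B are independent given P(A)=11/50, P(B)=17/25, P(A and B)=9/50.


P(A)*P(B) = 11/50*17/25 = 187/1250
P(A∩B) = 9/50 != 187/1250, so not independent

No, A and B are not independent


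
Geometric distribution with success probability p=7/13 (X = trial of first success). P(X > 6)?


P(X > 6) = P(first 6 trials all fail) = (1-p)^6 = (6/13)^6 = 46656/4826809

46656/4826809


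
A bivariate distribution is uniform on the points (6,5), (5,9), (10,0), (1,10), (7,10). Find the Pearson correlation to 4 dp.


Cov(X,Y) = -8.4400, Var(X) = 8.5600, Var(Y) = 14.9600
rho = Cov/(sqrt(VarX)*sqrt(VarY)) = -0.7458

-0.7458


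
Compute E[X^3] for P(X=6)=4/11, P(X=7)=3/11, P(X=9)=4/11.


E[X^3] = sum(g(x)*P(x))
= 216*4/11 + 343*3/11 + 729*4/11
= 4809/11

4809/11


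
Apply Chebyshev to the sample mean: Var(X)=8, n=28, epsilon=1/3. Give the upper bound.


Var(Xbar) = Var(X)/n = 8/28
Chebyshev: P(|Xbar-mu| >= 1/3) <= Var(Xbar)/(1/3)^2 = (2/7)/(1/9) = 18/7
Bound exceeds 1, so trivial bound: 1

1


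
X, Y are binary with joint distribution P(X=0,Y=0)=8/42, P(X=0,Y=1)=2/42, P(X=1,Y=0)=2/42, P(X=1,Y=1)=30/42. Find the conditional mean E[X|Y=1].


P(Y=1) = 32/42
E[X|Y=1] = (0*2 + 1*30)/32 = 30/32 = 15/16

15/16


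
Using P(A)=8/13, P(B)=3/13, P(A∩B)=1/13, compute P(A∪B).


P(A∪B) = P(A) + P(B) - P(A∩B)
= 8/13 + 3/13 - 1/13 = 10/13

10/13


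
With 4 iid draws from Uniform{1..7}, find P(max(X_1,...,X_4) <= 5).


P(max <= 5) = P(all X_i <= 5) = (P(X_1 <= 5))^4
= (5/7)^4 = 625/2401

625/2401


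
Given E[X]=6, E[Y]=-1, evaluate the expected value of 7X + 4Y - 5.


E[7X + 4Y - 5] = 7*E[X] + 4*E[Y] - 5
= (7)*(6) + (4)*(-1) + (-5)
= 42 - 4 - 5 = 33

33


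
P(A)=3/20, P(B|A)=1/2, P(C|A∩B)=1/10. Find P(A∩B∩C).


P(A∩B∩C) = P(A) * P(B|A) * P(C|A∩B)
= 3/20 * 1/2 * 1/10
= 3/40 * 1/10 = 3/400

3/400


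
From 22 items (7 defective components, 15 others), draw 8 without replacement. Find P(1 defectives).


P(X=1) = C(7,1)*C(15,7) / C(22,8)
= 7*6435 / 319770
= 45045/319770 = 91/646

91/646


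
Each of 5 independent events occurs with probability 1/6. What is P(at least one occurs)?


P(at least one) = 1 - P(none)
P(none) = (1 - 1/6)^5 = (5/6)^5 = 3125/7776
P(at least one) = 1 - 3125/7776 = 4651/7776

4651/7776


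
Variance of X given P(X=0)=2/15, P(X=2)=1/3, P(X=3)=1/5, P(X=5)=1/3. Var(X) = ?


E[X] = 44/15, E[X^2] = 172/15
Var(X) = E[X^2] - (E[X])^2 = 172/15 - (44/15)^2 = 644/225

644/225


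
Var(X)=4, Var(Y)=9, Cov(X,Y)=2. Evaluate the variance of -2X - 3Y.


Var(-2X - 3Y) = (-2)^2*Var(X) + (-3)^2*Var(Y) + 2*(-2)*(-3)*Cov(X,Y)
= 4*4 + 9*9 + 12*2
= 16 + 81 + 24 = 121

121


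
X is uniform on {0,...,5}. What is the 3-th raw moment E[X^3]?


E[X^3] = (1/6) * sum(x^3 for x=0..5)
= 225/6 = 75/2

75/2


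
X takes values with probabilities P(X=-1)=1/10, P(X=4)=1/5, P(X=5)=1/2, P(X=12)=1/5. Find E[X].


E[X] = sum(x * P(x))
= -1*1/10 + 4*1/5 + 5*1/2 + 12*1/5
= 28/5

28/5


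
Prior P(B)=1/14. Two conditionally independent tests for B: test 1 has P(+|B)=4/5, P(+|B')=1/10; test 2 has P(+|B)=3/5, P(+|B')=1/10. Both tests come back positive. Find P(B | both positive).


After test 1: P(+) = 4/5*1/14 + 1/10*13/14 = 3/20
P(B|+) = (2/35)/(3/20) = 8/21
After test 2 (use post1 as new prior): P(+) = 3/5*8/21 + 1/10*13/21 = 61/210
P(B|+,+) = (8/35)/(61/210) = 48/61

48/61


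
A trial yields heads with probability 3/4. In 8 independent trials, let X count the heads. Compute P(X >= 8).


P(X>=8) = P(X=8)
= 6561/65536
= 6561/65536

6561/65536


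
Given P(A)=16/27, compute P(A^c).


P(A') = 1 - P(A) = 1 - 16/27 = 11/27

11/27


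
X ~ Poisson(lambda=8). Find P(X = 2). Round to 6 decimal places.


P(X=2) = e^(-8) * 8^2 / 2!
≈ 0.0003354626279 * 64 / 2
≈ 0.010735

0.010735


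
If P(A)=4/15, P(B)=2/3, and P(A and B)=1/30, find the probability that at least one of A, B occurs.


P(A∪B) = P(A) + P(B) - P(A∩B)
= 4/15 + 2/3 - 1/30 = 9/10

9/10


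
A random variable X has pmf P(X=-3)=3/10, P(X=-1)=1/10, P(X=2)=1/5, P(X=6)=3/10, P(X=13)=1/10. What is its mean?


E[X] = sum(x * P(x))
= -3*3/10 - 1*1/10 + 2*1/5 + 6*3/10 + 13*1/10
= 5/2

5/2


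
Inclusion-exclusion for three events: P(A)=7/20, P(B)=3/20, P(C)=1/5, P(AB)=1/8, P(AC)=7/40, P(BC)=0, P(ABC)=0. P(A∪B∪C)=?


P(A∪B∪C) = P(A)+P(B)+P(C) - P(AB)-P(AC)-P(BC) + P(ABC)
= 7/20+3/20+1/5 - 1/8-7/40-0 + 0
= 2/5

2/5


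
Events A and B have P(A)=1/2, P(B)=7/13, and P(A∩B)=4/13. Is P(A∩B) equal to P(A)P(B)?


P(A)*P(B) = 1/2*7/13 = 7/26
P(A∩B) = 4/13 != 7/26, so not independent

No, A and B are not independent


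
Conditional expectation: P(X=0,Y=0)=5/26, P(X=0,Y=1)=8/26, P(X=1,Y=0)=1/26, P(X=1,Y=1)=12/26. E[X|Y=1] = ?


P(Y=1) = 20/26
E[X|Y=1] = (0*8 + 1*12)/20 = 12/20 = 3/5

3/5


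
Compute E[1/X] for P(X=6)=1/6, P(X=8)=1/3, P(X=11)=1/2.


E[1/X] = sum(g(x)*P(x))
= 1/6*1/6 + 1/8*1/3 + 1/11*1/2
= 91/792

91/792


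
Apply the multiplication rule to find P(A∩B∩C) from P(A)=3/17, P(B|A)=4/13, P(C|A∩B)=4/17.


P(A∩B∩C) = P(A) * P(B|A) * P(C|A∩B)
= 3/17 * 4/13 * 4/17
= 12/221 * 4/17 = 48/3757

48/3757


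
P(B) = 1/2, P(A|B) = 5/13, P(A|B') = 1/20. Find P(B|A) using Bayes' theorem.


P(A) = P(A|B)P(B) + P(A|B')P(B') = 5/13*1/2 + 1/20*1/2 = 113/520
P(B|A) = P(A|B)P(B)/P(A) = (5/26)/(113/520) = 100/113

100/113


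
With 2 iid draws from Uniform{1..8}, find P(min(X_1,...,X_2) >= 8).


P(min >= 8) = P(all X_i >= 8) = (P(X_1 >= 8))^2
= (1/8)^2 = 1/64

1/64


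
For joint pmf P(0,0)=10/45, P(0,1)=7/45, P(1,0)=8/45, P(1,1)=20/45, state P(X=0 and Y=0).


Read from table: P(X=0, Y=0) = 10/45 = 2/9

2/9


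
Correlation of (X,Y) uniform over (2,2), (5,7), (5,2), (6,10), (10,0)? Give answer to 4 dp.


Cov(X,Y) = -1.7200, Var(X) = 6.6400, Var(Y) = 13.7600
rho = Cov/(sqrt(VarX)*sqrt(VarY)) = -0.1799

-0.1799


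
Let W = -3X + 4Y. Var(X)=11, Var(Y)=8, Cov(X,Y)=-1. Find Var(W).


Var(-3X + 4Y) = (-3)^2*Var(X) + 4^2*Var(Y) + 2*(-3)*4*Cov(X,Y)
= 9*11 + 16*8 - 24*(-1)
= 99 + 128 + 24 = 251

251


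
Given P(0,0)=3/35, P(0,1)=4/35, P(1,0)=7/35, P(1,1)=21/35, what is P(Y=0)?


P(Y=0) = P(0,0)+P(1,0) = 3/35 + 7/35 = 10/35 = 2/7

2/7


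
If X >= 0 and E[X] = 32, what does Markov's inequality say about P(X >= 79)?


Markov: P(X >= a) <= E[X]/a
P(X >= 79) <= 32/79

32/79


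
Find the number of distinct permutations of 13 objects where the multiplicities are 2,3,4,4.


13! = 6227020800
Denominator: 2!=2 * 3!=6 * 4!=24 * 4!=24
Coefficient = 6227020800 / 6912 = 900900

900900


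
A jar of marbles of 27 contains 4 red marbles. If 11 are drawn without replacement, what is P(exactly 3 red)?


P(X=3) = C(4,3)*C(23,8) / C(27,11)
= 4*490314 / 13037895
= 1961256/13037895 = 88/585

88/585


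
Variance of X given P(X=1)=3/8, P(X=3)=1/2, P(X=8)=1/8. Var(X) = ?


E[X] = 23/8, E[X^2] = 103/8
Var(X) = E[X^2] - (E[X])^2 = 103/8 - (23/8)^2 = 295/64

295/64


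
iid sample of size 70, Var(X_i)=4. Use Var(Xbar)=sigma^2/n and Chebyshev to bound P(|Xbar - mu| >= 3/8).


Var(Xbar) = Var(X)/n = 4/70
Chebyshev: P(|Xbar-mu| >= 3/8) <= Var(Xbar)/(3/8)^2 = (2/35)/(9/64) = 128/315

128/315


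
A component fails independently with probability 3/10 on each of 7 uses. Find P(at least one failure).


P(at least one) = 1 - P(none)
P(none) = (1 - 3/10)^7 = (7/10)^7 = 823543/10000000
P(at least one) = 1 - 823543/10000000 = 9176457/10000000

9176457/10000000


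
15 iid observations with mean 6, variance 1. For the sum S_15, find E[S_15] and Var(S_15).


E[S_n] = n*mu = 15*6 = 90
Var(S_n) = n*sigma^2 = 15*1 = 15

E[S_15]=90, Var(S_15)=15


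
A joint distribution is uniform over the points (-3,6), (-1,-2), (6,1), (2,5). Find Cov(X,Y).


E[X]=1, E[Y]=5/2, E[XY]=0
Cov(X,Y) = E[XY] - E[X]E[Y] = 0 - 1*5/2 = -5/2

-5/2


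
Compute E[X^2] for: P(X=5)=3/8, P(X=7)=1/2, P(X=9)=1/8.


E[X^2] = sum(x^2 * P(x))
= 25*3/8 + 49*1/2 + 81*1/8
= 44

44


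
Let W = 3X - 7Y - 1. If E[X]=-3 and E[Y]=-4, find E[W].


E[3X - 7Y - 1] = 3*E[X] - 7*E[Y] - 1
= (3)*(-3) + (-7)*(-4) + (-1)
= -9 + 28 - 1 = 18

18


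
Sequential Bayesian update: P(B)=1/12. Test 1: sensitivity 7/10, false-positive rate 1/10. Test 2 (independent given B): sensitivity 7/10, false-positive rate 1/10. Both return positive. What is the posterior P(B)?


After test 1: P(+) = 7/10*1/12 + 1/10*11/12 = 3/20
P(B|+) = (7/120)/(3/20) = 7/18
After test 2 (use post1 as new prior): P(+) = 7/10*7/18 + 1/10*11/18 = 1/3
P(B|+,+) = (49/180)/(1/3) = 49/60

49/60


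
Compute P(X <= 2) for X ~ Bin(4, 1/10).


P(X<=2) = P(X=0) + P(X=1) + P(X=2)
= 6561/10000 + 729/2500 + 243/5000
= 9963/10000

9963/10000


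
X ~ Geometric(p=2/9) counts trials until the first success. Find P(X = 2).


P(X=2) = (1-p)^1 * p = (7/9)^1 * 2/9
= 7/9 * 2/9 = 14/81

14/81


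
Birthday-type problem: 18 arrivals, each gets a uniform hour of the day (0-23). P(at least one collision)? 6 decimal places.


P(all different) = prod((24-i)/24 for i=0..17) = 0.000123
P(at least one match) = 1 - 0.000123 = 0.999877

0.999877


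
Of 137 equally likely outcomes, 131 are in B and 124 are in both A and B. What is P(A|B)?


P(A|B) = P(A∩B)/P(B) = (124/137)/(131/137) = 124/131

124/131


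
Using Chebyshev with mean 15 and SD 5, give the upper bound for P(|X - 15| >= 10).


k = 10/5 = 2
Chebyshev: P(|X-mu| >= k*sigma) <= 1/k^2 = 1/2^2 = 1/4

1/4


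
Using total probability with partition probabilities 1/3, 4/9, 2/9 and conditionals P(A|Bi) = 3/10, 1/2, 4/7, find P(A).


P(A) = P(A|B1)P(B1) + P(A|B2)P(B2) + P(A|B3)P(B3)
= 3/10*1/3 + 1/2*4/9 + 4/7*2/9
= 1/10 + 2/9 + 8/63 = 283/630

283/630


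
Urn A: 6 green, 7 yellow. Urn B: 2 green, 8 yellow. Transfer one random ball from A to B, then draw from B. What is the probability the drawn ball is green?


P(transfer green) = 6/13; P(transfer yellow) = 7/13
If green transferred: Urn II has 3 green of 11, so P(green|green moved) = 3/11
If yellow transferred: Urn II has 2 green of 11, so P(green|yellow moved) = 2/11
By total probability: P(green) = 6/13*3/11 + 7/13*2/11 = 32/143

32/143


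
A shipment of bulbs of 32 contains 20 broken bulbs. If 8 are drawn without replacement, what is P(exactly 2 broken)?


P(X=2) = C(20,2)*C(12,6) / C(32,8)
= 190*924 / 10518300
= 175560/10518300 = 2926/175305

2926/175305


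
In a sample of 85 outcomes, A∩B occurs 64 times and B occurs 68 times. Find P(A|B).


P(A|B) = P(A∩B)/P(B) = (64/85)/(68/85) = 64/68 = 16/17

16/17
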